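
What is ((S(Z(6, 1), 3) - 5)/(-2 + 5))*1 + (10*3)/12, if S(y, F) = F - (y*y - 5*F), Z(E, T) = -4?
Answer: 3/2 ≈ 1.5000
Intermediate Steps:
S(y, F) = -y**2 + 6*F (S(y, F) = F - (y**2 - 5*F) = F + (-y**2 + 5*F) = -y**2 + 6*F)
((S(Z(6, 1), 3) - 5)/(-2 + 5))*1 + (10*3)/12 = (((-1*(-4)**2 + 6*3) - 5)/(-2 + 5))*1 + (10*3)/12 = (((-1*16 + 18) - 5)/3)*1 + 30*(1/12) = (((-16 + 18) - 5)/3)*1 + 5/2 = ((2 - 5)/3)*1 + 5/2 = ((1/3)*(-3))*1 + 5/2 = -1*1 + 5/2 = -1 + 5/2 = 3/2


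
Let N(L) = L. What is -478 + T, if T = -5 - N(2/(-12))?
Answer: -2897/6 ≈ -482.83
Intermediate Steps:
T = -29/6 (T = -5 - 2/(-12) = -5 - 2*(-1)/12 = -5 - 1*(-⅙) = -5 + ⅙ = -29/6 ≈ -4.8333)
-478 + T = -478 - 29/6 = -2897/6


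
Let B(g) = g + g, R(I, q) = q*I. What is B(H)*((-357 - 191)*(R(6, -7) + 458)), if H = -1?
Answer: 455936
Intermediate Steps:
R(I, q) = I*q
B(g) = 2*g
B(H)*((-357 - 191)*(R(6, -7) + 458)) = (2*(-1))*((-357 - 191)*(6*(-7) + 458)) = -(-1096)*(-42 + 458) = -(-1096)*416 = -2*(-227968) = 455936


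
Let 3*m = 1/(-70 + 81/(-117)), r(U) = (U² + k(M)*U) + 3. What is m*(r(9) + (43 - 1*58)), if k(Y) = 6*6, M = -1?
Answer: -1703/919 ≈ -1.8531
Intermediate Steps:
k(Y) = 36
r(U) = 3 + U² + 36*U (r(U) = (U² + 36*U) + 3 = 3 + U² + 36*U)
m = -13/2757 (m = 1/(3*(-70 + 81/(-117))) = 1/(3*(-70 + 81*(-1/117))) = 1/(3*(-70 - 9/13)) = 1/(3*(-919/13)) = (⅓)*(-13/919) = -13/2757 ≈ -0.0047153)
m*(r(9) + (43 - 1*58)) = -13*((3 + 9² + 36*9) + (43 - 1*58))/2757 = -13*((3 + 81 + 324) + (43 - 58))/2757 = -13*(408 - 15)/2757 = -13/2757*393 = -1703/919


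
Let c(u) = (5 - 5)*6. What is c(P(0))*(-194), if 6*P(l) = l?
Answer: 0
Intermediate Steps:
P(l) = l/6
c(u) = 0 (c(u) = 0*6 = 0)
c(P(0))*(-194) = 0*(-194) = 0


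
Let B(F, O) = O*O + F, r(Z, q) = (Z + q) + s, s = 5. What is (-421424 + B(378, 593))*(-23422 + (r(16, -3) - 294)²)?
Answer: -3660969338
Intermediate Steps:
r(Z, q) = 5 + Z + q (r(Z, q) = (Z + q) + 5 = 5 + Z + q)
B(F, O) = F + O² (B(F, O) = O² + F = F + O²)
(-421424 + B(378, 593))*(-23422 + (r(16, -3) - 294)²) = (-421424 + (378 + 593²))*(-23422 + ((5 + 16 - 3) - 294)²) = (-421424 + (378 + 351649))*(-23422 + (18 - 294)²) = (-421424 + 352027)*(-23422 + (-276)²) = -69397*(-23422 + 76176) = -69397*52754 = -3660969338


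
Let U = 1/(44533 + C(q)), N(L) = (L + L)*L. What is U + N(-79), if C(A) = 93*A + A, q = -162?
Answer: 365785011/29305 ≈ 12482.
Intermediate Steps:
C(A) = 94*A
N(L) = 2*L² (N(L) = (2*L)*L = 2*L²)
U = 1/29305 (U = 1/(44533 + 94*(-162)) = 1/(44533 - 15228) = 1/29305 ≈ 3.4124e-5)
U + N(-79) = 1/29305 + 2*(-79)² = 1/29305 + 2*6241 = 1/29305 + 12482 = 365785011/29305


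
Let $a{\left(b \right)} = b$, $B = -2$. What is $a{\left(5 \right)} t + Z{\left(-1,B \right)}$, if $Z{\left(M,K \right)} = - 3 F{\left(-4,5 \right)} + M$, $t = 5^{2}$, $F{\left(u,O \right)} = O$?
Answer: $109$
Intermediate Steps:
$t = 25$
$Z{\left(M,K \right)} = -15 + M$ ($Z{\left(M,K \right)} = \left(-3\right) 5 + M = -15 + M$)
$a{\left(5 \right)} t + Z{\left(-1,B \right)} = 5 \cdot 25 - 16 = 125 - 16 = 109$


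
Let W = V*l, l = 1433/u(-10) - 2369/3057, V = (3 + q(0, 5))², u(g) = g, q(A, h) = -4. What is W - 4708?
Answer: -148327931/30570 ≈ -4852.1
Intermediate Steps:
V = 1 (V = (3 - 4)² = (-1)² = 1)
l = -4404371/30570 (l = 1433/(-10) - 2369/3057 = 1433*(-⅒) - 2369*1/3057 = -1433/10 - 2369/3057 = -4404371/30570 ≈ -144.07)
W = -4404371/30570 (W = 1*(-4404371/30570) = -4404371/30570 ≈ -144.07)
W - 4708 = -4404371/30570 - 4708 = -148327931/30570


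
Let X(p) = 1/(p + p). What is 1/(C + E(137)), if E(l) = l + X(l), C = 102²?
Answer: 274/2888235 ≈ 9.4868e-5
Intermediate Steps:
C = 10404
X(p) = 1/(2*p)
E(l) = l + 1/(2*l)
1/(C + E(137)) = 1/(10404 + (137 + (½)/137)) = 1/(10404 + (137 + (½)*(1/137))) = 1/(10404 + (137 + 1/274)) = 1/(10404 + 37539/274) = 1/(2888235/274) = 274/2888235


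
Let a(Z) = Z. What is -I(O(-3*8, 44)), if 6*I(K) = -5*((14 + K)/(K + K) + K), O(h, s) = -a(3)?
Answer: -145/36 ≈ -4.0278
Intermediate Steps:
O(h, s) = -3 (O(h, s) = -1*3 = -3)
I(K) = -5*K/6 - 5*(14 + K)/(12*K) (I(K) = (-5*((14 + K)/(K + K) + K))/6 = (-5*((14 + K)/((2*K)) + K))/6 = (-5*((14 + K)*(1/(2*K)) + K))/6 = (-5*((14 + K)/(2*K) + K))/6 = (-5*(K + (14 + K)/(2*K)))/6 = (-5*K - 5*(14 + K)/(2*K))/6 = -5*K/6 - 5*(14 + K)/(12*K))
-I(O(-3*8, 44)) = -5*(-14 - 1*(-3)*(1 + 2*(-3)))/(12*(-3)) = -5*(-1)*(-14 - 1*(-3)*(1 - 6))/(12*3) = -5*(-1)*(-14 - 1*(-3)*(-5))/(12*3) = -5*(-1)*(-14 - 15)/(12*3) = -5*(-1)*(-29)/(12*3) = -1*145/36 = -145/36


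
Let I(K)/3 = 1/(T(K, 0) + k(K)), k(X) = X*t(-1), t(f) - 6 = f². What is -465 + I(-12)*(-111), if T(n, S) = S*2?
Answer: -12909/28 ≈ -461.04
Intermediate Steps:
t(f) = 6 + f²
T(n, S) = 2*S
k(X) = 7*X (k(X) = X*(6 + (-1)²) = X*(6 + 1) = X*7 = 7*X)
I(K) = 3/(7*K) (I(K) = 3/(2*0 + 7*K) = 3/(0 + 7*K) = 3/((7*K)) = 3*(1/(7*K)) = 3/(7*K))
-465 + I(-12)*(-111) = -465 + ((3/7)/(-12))*(-111) = -465 + ((3/7)*(-1/12))*(-111) = -465 - 1/28*(-111) = -465 + 111/28 = -12909/28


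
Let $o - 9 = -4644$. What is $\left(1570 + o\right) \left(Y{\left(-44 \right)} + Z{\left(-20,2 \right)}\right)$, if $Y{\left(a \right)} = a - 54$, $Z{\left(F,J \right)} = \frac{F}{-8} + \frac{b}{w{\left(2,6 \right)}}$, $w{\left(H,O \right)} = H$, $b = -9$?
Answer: $306500$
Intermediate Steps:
$Z{\left(F,J \right)} = - \frac{9}{2} - \frac{F}{8}$ ($Z{\left(F,J \right)} = \frac{F}{-8} - \frac{9}{2} = F \left(- \frac{1}{8}\right) - \frac{9}{2} = - \frac{F}{8} - \frac{9}{2} = - \frac{9}{2} - \frac{F}{8}$)
$o = -4635$ ($o = 9 - 4644 = -4635$)
$Y{\left(a \right)} = -54 + a$
$\left(1570 + o\right) \left(Y{\left(-44 \right)} + Z{\left(-20,2 \right)}\right) = \left(1570 - 4635\right) \left(\left(-54 - 44\right) - 2\right) = - 3065 \left(-98 + \left(- \frac{9}{2} + \frac{5}{2}\right)\right) = - 3065 \left(-98 - 2\right) = \left(-3065\right) \left(-100\right) = 306500$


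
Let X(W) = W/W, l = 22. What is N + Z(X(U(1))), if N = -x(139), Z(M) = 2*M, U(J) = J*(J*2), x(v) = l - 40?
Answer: 20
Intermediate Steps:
x(v) = -18 (x(v) = 22 - 40 = -18)
U(J) = 2*J² (U(J) = J*(2*J) = 2*J²)
X(W) = 1
N = 18 (N = -1*(-18) = 18)
N + Z(X(U(1))) = 18 + 2*1 = 18 + 2 = 20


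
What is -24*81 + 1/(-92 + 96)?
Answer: -7775/4 ≈ -1943.8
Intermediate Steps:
-24*81 + 1/(-92 + 96) = -1944 + 1/4 = -1944 + ¼ = -7775/4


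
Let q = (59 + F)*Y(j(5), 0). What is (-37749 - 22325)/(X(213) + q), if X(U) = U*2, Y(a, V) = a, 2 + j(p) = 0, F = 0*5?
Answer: -4291/22 ≈ -195.05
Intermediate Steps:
F = 0
j(p) = -2 (j(p) = -2 + 0 = -2)
q = -118 (q = (59 + 0)*(-2) = 59*(-2) = -118)
X(U) = 2*U
(-37749 - 22325)/(X(213) + q) = (-37749 - 22325)/(2*213 - 118) = -60074/(426 - 118) = -60074/308 = -60074*1/308 = -4291/22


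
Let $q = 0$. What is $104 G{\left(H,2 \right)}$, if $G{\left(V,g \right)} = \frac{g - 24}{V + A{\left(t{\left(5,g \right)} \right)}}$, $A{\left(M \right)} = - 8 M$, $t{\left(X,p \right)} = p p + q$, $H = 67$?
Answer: $- \frac{2288}{35} \approx -65.371$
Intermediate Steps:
$t{\left(X,p \right)} = p^{2}$ ($t{\left(X,p \right)} = p p + 0 = p^{2} + 0 = p^{2}$)
$G{\left(V,g \right)} = \frac{-24 + g}{V - 8 g^{2}}$ ($G{\left(V,g \right)} = \frac{g - 24}{V - 8 g^{2}} = \frac{-24 + g}{V - 8 g^{2}}$)
$104 G{\left(H,2 \right)} = 104 \frac{-24 + 2}{67 - 8 \cdot 2^{2}} = 104 \frac{1}{67 - 32} \left(-22\right) = 104 \cdot \frac{1}{35} \left(-22\right) = 104 \left(- \frac{22}{35}\right) = - \frac{2288}{35}$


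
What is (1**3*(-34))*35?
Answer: -1190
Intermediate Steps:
(1**3*(-34))*35 = (1*(-34))*35 = -34*35 = -1190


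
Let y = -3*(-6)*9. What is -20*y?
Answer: -3240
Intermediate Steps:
y = 162 (y = 18*9 = 162)
-20*y = -20*162 = -3240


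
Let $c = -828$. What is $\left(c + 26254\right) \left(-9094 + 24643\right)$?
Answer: $395348874$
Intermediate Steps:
$\left(c + 26254\right) \left(-9094 + 24643\right) = \left(-828 + 26254\right) \left(-9094 + 24643\right) = 25426 \cdot 15549 = 395348874$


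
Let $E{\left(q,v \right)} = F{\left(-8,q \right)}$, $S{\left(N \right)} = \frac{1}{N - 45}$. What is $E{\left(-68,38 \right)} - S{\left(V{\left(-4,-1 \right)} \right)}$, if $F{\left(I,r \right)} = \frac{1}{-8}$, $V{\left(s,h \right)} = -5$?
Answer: $- \frac{21}{200} \approx -0.105$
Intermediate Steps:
$S{\left(N \right)} = \frac{1}{-45 + N}$
$F{\left(I,r \right)} = - \frac{1}{8}$
$E{\left(q,v \right)} = - \frac{1}{8}$
$E{\left(-68,38 \right)} - S{\left(V{\left(-4,-1 \right)} \right)} = - \frac{1}{8} - \frac{1}{-45 - 5} = - \frac{1}{8} - \frac{1}{-50} = - \frac{1}{8} - - \frac{1}{50} = - \frac{1}{8} + \frac{1}{50} = - \frac{21}{200}$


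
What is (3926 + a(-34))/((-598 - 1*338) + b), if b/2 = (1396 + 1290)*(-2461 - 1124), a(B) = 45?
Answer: -3971/19259556 ≈ -0.00020618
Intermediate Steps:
b = -19258620 (b = 2*((1396 + 1290)*(-2461 - 1124)) = 2*(2686*(-3585)) = 2*(-9629310) = -19258620)
(3926 + a(-34))/((-598 - 1*338) + b) = (3926 + 45)/((-598 - 1*338) - 19258620) = 3971/((-598 - 338) - 19258620) = 3971/(-936 - 19258620) = 3971/(-19259556) = 3971*(-1/19259556) = -3971/19259556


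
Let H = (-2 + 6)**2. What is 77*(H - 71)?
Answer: -4235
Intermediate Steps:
H = 16 (H = 4**2 = 16)
77*(H - 71) = 77*(16 - 71) = 77*(-55) = -4235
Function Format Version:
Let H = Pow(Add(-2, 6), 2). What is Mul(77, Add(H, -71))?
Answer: -4235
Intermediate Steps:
H = 16 (H = Pow(4, 2) = 16)
Mul(77, Add(H, -71)) = Mul(77, Add(16, -71)) = Mul(77, -55) = -4235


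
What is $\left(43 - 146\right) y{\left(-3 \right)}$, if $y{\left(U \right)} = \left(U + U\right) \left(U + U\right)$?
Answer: $-3708$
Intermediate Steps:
$y{\left(U \right)} = 4 U^{2}$ ($y{\left(U \right)} = 2 U 2 U = 4 U^{2}$)
$\left(43 - 146\right) y{\left(-3 \right)} = \left(43 - 146\right) 4 \left(-3\right)^{2} = - 103 \cdot 4 \cdot 9 = \left(-103\right) 36 = -3708$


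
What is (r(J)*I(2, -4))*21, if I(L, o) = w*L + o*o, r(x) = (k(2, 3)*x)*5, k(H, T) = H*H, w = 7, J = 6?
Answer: 75600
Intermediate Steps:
k(H, T) = H²
r(x) = 20*x (r(x) = (2²*x)*5 = (4*x)*5 = 20*x)
I(L, o) = o² + 7*L (I(L, o) = 7*L + o*o = 7*L + o² = o² + 7*L)
(r(J)*I(2, -4))*21 = ((20*6)*((-4)² + 7*2))*21 = (120*(16 + 14))*21 = (120*30)*21 = 3600*21 = 75600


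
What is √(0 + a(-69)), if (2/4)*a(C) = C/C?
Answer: √2 ≈ 1.4142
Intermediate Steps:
a(C) = 2 (a(C) = 2*(C/C) = 2*1 = 2)
√(0 + a(-69)) = √(0 + 2) = √2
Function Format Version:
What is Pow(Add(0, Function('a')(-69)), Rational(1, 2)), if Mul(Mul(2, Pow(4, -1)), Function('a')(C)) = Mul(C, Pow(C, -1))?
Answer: Pow(2, Rational(1, 2)) ≈ 1.4142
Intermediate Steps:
Function('a')(C) = 2 (Function('a')(C) = Mul(2, Mul(C, Pow(C, -1))) = Mul(2, 1) = 2)
Pow(Add(0, Function('a')(-69)), Rational(1, 2)) = Pow(Add(0, 2), Rational(1, 2)) = Pow(2, Rational(1, 2))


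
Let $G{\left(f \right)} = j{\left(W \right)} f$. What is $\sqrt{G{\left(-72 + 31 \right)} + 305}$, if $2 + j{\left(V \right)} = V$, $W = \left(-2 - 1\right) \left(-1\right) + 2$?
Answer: $\sqrt{182} \approx 13.491$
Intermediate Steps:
$W = 5$ ($W = \left(-2 - 1\right) \left(-1\right) + 2 = \left(-3\right) \left(-1\right) + 2 = 3 + 2 = 5$)
$j{\left(V \right)} = -2 + V$
$G{\left(f \right)} = 3 f$ ($G{\left(f \right)} = \left(-2 + 5\right) f = 3 f$)
$\sqrt{G{\left(-72 + 31 \right)} + 305} = \sqrt{3 \left(-72 + 31\right) + 305} = \sqrt{3 \left(-41\right) + 305} = \sqrt{-123 + 305} = \sqrt{182}$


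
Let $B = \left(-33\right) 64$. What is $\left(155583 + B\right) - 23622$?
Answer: $129849$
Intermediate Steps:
$B = -2112$
$\left(155583 + B\right) - 23622 = \left(155583 - 2112\right) - 23622 = 153471 - 23622 = 129849$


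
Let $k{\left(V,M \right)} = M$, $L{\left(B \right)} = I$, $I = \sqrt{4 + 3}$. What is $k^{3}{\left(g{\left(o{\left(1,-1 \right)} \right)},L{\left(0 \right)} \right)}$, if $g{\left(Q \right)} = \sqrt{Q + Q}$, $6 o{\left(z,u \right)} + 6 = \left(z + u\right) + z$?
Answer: $7 \sqrt{7} \approx 18.52$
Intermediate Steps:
$I = \sqrt{7} \approx 2.6458$
$o{\left(z,u \right)} = -1 + \frac{z}{3} + \frac{u}{6}$ ($o{\left(z,u \right)} = -1 + \frac{\left(z + u\right) + z}{6} = -1 + \frac{\left(u + z\right) + z}{6} = -1 + \frac{u + 2 z}{6} = -1 + \left(\frac{z}{3} + \frac{u}{6}\right) = -1 + \frac{z}{3} + \frac{u}{6}$)
$L{\left(B \right)} = \sqrt{7}$
$g{\left(Q \right)} = \sqrt{2} \sqrt{Q}$ ($g{\left(Q \right)} = \sqrt{2 Q} = \sqrt{2} \sqrt{Q}$)
$k^{3}{\left(g{\left(o{\left(1,-1 \right)} \right)},L{\left(0 \right)} \right)} = \left(\sqrt{7}\right)^{3} = 7 \sqrt{7}$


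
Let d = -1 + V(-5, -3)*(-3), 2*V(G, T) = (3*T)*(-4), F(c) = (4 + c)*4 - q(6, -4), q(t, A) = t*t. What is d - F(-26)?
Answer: 69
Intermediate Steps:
q(t, A) = t²
F(c) = -20 + 4*c (F(c) = (4 + c)*4 - 1*6² = (16 + 4*c) - 1*36 = (16 + 4*c) - 36 = -20 + 4*c)
V(G, T) = -6*T (V(G, T) = ((3*T)*(-4))/2 = (-12*T)/2 = -6*T)
d = -55 (d = -1 - 6*(-3)*(-3) = -1 + 18*(-3) = -1 - 54 = -55)
d - F(-26) = -55 - (-20 + 4*(-26)) = -55 - (-20 - 104) = -55 - 1*(-124) = -55 + 124 = 69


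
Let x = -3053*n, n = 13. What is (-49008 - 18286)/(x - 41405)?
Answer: 33647/40547 ≈ 0.82983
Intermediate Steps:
x = -39689 (x = -3053*13 = -39689)
(-49008 - 18286)/(x - 41405) = (-49008 - 18286)/(-39689 - 41405) = -67294/(-81094) = -67294*(-1/81094) = 33647/40547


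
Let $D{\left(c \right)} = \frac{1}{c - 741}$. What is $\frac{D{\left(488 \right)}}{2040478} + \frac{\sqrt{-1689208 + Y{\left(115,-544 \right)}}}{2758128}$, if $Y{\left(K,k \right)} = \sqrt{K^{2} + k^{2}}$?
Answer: $- \frac{1}{516240934} + \frac{i \sqrt{1689208 - \sqrt{309161}}}{2758128} \approx -1.9371 \cdot 10^{-9} + 0.00047115 i$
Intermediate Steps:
$D{\left(c \right)} = \frac{1}{-741 + c}$
$\frac{D{\left(488 \right)}}{2040478} + \frac{\sqrt{-1689208 + Y{\left(115,-544 \right)}}}{2758128} = \frac{1}{\left(-741 + 488\right) 2040478} + \frac{\sqrt{-1689208 + \sqrt{115^{2} + \left(-544\right)^{2}}}}{2758128} = \frac{1}{-253} \cdot \frac{1}{2040478} + \sqrt{-1689208 + \sqrt{13225 + 295936}} \cdot \frac{1}{2758128} = \left(- \frac{1}{253}\right) \frac{1}{2040478} + \sqrt{-1689208 + \sqrt{309161}} \cdot \frac{1}{2758128} = - \frac{1}{516240934} + \frac{\sqrt{-1689208 + \sqrt{309161}}}{2758128}$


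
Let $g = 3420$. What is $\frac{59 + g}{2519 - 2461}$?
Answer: $\frac{3479}{58} \approx 59.983$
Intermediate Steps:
$\frac{59 + g}{2519 - 2461} = \frac{59 + 3420}{2519 - 2461} = \frac{3479}{58}$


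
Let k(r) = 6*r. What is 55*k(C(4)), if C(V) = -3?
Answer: -990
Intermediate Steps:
55*k(C(4)) = 55*(6*(-3)) = 55*(-18) = -990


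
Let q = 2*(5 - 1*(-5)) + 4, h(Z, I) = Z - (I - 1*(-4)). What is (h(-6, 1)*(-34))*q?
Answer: 8976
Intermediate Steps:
h(Z, I) = -4 + Z - I (h(Z, I) = Z - (I + 4) = Z - (4 + I) = Z + (-4 - I) = -4 + Z - I)
q = 24 (q = 2*(5 + 5) + 4 = 2*10 + 4 = 20 + 4 = 24)
(h(-6, 1)*(-34))*q = ((-4 - 6 - 1*1)*(-34))*24 = ((-4 - 6 - 1)*(-34))*24 = -11*(-34)*24 = 374*24 = 8976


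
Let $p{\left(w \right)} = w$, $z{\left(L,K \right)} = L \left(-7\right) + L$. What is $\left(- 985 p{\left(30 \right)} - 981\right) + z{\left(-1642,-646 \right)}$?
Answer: $-20679$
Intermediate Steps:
$z{\left(L,K \right)} = - 6 L$ ($z{\left(L,K \right)} = - 7 L + L = - 6 L$)
$\left(- 985 p{\left(30 \right)} - 981\right) + z{\left(-1642,-646 \right)} = \left(\left(-985\right) 30 - 981\right) - -9852 = \left(-29550 - 981\right) + 9852 = -30531 + 9852 = -20679$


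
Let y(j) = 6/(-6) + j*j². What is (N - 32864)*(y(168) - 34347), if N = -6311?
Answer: -184407850700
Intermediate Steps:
y(j) = -1 + j³ (y(j) = 6*(-⅙) + j³ = -1 + j³)
(N - 32864)*(y(168) - 34347) = (-6311 - 32864)*((-1 + 168³) - 34347) = -39175*((-1 + 4741632) - 34347) = -39175*(4741631 - 34347) = -39175*4707284 = -184407850700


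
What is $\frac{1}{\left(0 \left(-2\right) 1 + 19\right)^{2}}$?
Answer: $\frac{1}{361} \approx 0.0027701$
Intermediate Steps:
$\frac{1}{\left(0 \left(-2\right) 1 + 19\right)^{2}} = \frac{1}{\left(0 \cdot 1 + 19\right)^{2}} = \frac{1}{\left(0 + 19\right)^{2}} = \frac{1}{19^{2}} = \frac{1}{361}$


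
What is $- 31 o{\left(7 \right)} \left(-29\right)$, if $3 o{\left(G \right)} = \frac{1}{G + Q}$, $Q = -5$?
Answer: $\frac{899}{6} \approx 149.83$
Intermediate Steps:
$o{\left(G \right)} = \frac{1}{3 \left(-5 + G\right)}$ ($o{\left(G \right)} = \frac{1}{3 \left(G - 5\right)} = \frac{1}{3 \left(-5 + G\right)}$)
$- 31 o{\left(7 \right)} \left(-29\right) = - 31 \frac{1}{3 \left(-5 + 7\right)} \left(-29\right) = - 31 \frac{1}{3 \cdot 2} \left(-29\right) = - 31 \cdot \frac{1}{3} \cdot \frac{1}{2} \left(-29\right) = \left(-31\right) \frac{1}{6} \left(-29\right) = \left(- \frac{31}{6}\right) \left(-29\right) = \frac{899}{6}$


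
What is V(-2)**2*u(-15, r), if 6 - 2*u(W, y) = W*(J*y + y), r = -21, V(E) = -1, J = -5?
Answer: 633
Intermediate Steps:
u(W, y) = 3 + 2*W*y (u(W, y) = 3 - W*(-5*y + y)/2 = 3 - W*(-4*y)/2 = 3 - (-2)*W*y = 3 + 2*W*y)
V(-2)**2*u(-15, r) = (-1)**2*(3 + 2*(-15)*(-21)) = 1*(3 + 630) = 1*633 = 633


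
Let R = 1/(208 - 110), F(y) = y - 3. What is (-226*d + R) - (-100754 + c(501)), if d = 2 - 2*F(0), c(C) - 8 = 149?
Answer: 9681323/98 ≈ 98789.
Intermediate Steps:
c(C) = 157 (c(C) = 8 + 149 = 157)
F(y) = -3 + y
R = 1/98 ≈ 0.010204
d = 8 (d = 2 - 2*(-3 + 0) = 2 - 2*(-3) = 2 + 6 = 8)
(-226*d + R) - (-100754 + c(501)) = (-226*8 + 1/98) - (-100754 + 157) = (-1808 + 1/98) - 1*(-100597) = -177183/98 + 100597 = 9681323/98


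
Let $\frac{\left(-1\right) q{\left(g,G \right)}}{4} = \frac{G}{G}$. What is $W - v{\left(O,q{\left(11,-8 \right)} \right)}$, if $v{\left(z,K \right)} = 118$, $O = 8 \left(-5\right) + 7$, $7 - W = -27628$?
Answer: $27517$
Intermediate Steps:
$q{\left(g,G \right)} = -4$ ($q{\left(g,G \right)} = - 4 \frac{G}{G} = \left(-4\right) 1 = -4$)
$W = 27635$ ($W = 7 - -27628 = 7 + 27628 = 27635$)
$O = -33$ ($O = -40 + 7 = -33$)
$W - v{\left(O,q{\left(11,-8 \right)} \right)} = 27635 - 118 = 27517$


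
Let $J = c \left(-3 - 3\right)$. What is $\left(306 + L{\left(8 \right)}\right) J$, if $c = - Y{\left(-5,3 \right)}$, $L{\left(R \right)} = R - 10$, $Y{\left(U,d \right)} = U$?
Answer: $-9120$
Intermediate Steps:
$L{\left(R \right)} = -10 + R$
$c = 5$ ($c = \left(-1\right) \left(-5\right) = 5$)
$J = -30$ ($J = 5 \left(-3 - 3\right) = 5 \left(-6\right) = -30$)
$\left(306 + L{\left(8 \right)}\right) J = \left(306 + \left(-10 + 8\right)\right) \left(-30\right) = \left(306 - 2\right) \left(-30\right) = 304 \left(-30\right) = -9120$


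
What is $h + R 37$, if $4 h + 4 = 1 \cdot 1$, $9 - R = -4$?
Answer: $\frac{1921}{4} \approx 480.25$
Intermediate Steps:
$R = 13$ ($R = 9 - -4 = 9 + 4 = 13$)
$h = - \frac{3}{4}$ ($h = -1 + \frac{1 \cdot 1}{4} = -1 + \frac{1}{4} \cdot 1 = -1 + \frac{1}{4} = - \frac{3}{4} \approx -0.75$)
$h + R 37 = - \frac{3}{4} + 13 \cdot 37 = - \frac{3}{4} + 481 = \frac{1921}{4}$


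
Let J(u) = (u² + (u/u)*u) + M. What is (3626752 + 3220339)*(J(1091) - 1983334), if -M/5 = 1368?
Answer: -5469469984982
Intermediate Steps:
M = -6840 (M = -5*1368 = -6840)
J(u) = -6840 + u + u² (J(u) = (u² + (u/u)*u) - 6840 = (u² + 1*u) - 6840 = (u² + u) - 6840 = (u + u²) - 6840 = -6840 + u + u²)
(3626752 + 3220339)*(J(1091) - 1983334) = (3626752 + 3220339)*((-6840 + 1091 + 1091²) - 1983334) = 6847091*((-6840 + 1091 + 1190281) - 1983334) = 6847091*(1184532 - 1983334) = 6847091*(-798802) = -5469469984982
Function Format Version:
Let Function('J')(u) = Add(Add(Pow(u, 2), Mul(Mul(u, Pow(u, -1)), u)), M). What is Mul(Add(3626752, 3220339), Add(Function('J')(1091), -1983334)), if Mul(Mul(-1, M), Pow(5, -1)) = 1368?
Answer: -5469469984982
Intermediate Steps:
M = -6840 (M = Mul(-5, 1368) = -6840)
Function('J')(u) = Add(-6840, u, Pow(u, 2)) (Function('J')(u) = Add(Add(Pow(u, 2), Mul(Mul(u, Pow(u, -1)), u)), -6840) = Add(Add(Pow(u, 2), Mul(1, u)), -6840) = Add(Add(Pow(u, 2), u), -6840) = Add(Add(u, Pow(u, 2)), -6840) = Add(-6840, u, Pow(u, 2)))
Mul(Add(3626752, 3220339), Add(Function('J')(1091), -1983334)) = Mul(Add(3626752, 3220339), Add(Add(-6840, 1091, Pow(1091, 2)), -1983334)) = Mul(6847091, Add(Add(-6840, 1091, 1190281), -1983334)) = Mul(6847091, Add(1184532, -1983334)) = Mul(6847091, -798802) = -5469469984982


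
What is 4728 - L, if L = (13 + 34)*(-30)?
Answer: 6138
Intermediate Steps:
L = -1410 (L = 47*(-30) = -1410)
4728 - L = 4728 - 1*(-1410) = 4728 + 1410 = 6138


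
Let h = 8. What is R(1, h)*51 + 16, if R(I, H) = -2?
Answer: -86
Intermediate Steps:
R(1, h)*51 + 16 = -2*51 + 16 = -102 + 16 = -86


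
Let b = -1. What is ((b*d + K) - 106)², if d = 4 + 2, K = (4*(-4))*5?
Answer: 36864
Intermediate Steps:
K = -80 (K = -16*5 = -80)
d = 6
((b*d + K) - 106)² = ((-1*6 - 80) - 106)² = ((-6 - 80) - 106)² = (-86 - 106)² = (-192)² = 36864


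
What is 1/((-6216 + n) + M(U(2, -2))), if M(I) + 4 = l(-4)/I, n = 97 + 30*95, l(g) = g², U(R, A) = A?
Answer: -1/3281 ≈ -0.00030479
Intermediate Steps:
n = 2947 (n = 97 + 2850 = 2947)
M(I) = -4 + 16/I (M(I) = -4 + (-4)²/I = -4 + 16/I)
1/((-6216 + n) + M(U(2, -2))) = 1/((-6216 + 2947) + (-4 + 16/(-2))) = 1/(-3269 + (-4 + 16*(-½))) = 1/(-3269 + (-4 - 8)) = 1/(-3269 - 12) = 1/(-3281) = -1/3281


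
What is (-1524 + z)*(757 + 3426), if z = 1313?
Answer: -882613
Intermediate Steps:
(-1524 + z)*(757 + 3426) = (-1524 + 1313)*(757 + 3426) = -211*4183 = -882613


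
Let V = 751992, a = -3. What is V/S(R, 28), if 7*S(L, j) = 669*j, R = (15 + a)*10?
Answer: 62666/223 ≈ 281.01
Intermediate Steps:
R = 120 (R = (15 - 3)*10 = 12*10 = 120)
S(L, j) = 669*j/7 (S(L, j) = (669*j)/7 = 669*j/7)
V/S(R, 28) = 751992/(((669/7)*28)) = 751992/2676 = 751992*(1/2676) = 62666/223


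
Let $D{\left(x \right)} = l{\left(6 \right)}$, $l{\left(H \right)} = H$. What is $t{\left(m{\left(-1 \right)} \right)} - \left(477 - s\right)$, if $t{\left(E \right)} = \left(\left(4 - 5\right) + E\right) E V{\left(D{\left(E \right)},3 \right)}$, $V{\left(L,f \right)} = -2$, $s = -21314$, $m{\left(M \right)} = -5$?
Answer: $-21851$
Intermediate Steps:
$D{\left(x \right)} = 6$
$t{\left(E \right)} = - 2 E \left(-1 + E\right)$ ($t{\left(E \right)} = \left(\left(4 - 5\right) + E\right) E \left(-2\right) = \left(-1 + E\right) \left(- 2 E\right) = - 2 E \left(-1 + E\right)$)
$t{\left(m{\left(-1 \right)} \right)} - \left(477 - s\right) = 2 \left(-5\right) \left(1 - -5\right) - \left(477 - -21314\right) = 2 \left(-5\right) \left(1 + 5\right) - \left(477 + 21314\right) = 2 \left(-5\right) 6 - 21791 = -60 - 21791 = -21851$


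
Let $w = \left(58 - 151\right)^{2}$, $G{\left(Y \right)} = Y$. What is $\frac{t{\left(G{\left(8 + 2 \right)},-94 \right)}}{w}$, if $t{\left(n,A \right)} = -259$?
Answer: $- \frac{259}{8649} \approx -0.029946$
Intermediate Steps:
$w = 8649$ ($w = \left(-93\right)^{2} = 8649$)
$\frac{t{\left(G{\left(8 + 2 \right)},-94 \right)}}{w} = - \frac{259}{8649}$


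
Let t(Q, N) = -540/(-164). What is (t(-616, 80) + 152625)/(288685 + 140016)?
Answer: 6257760/17576741 ≈ 0.35603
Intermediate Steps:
t(Q, N) = 135/41 (t(Q, N) = -540*(-1/164) = 135/41)
(t(-616, 80) + 152625)/(288685 + 140016) = (135/41 + 152625)/(288685 + 140016) = (6257760/41)/428701 = (6257760/41)*(1/428701) = 6257760/17576741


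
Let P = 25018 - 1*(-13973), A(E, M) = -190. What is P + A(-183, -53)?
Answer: 38801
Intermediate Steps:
P = 38991 (P = 25018 + 13973 = 38991)
P + A(-183, -53) = 38991 - 190 = 38801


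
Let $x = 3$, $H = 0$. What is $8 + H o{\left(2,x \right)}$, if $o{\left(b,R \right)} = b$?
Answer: $8$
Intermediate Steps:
$8 + H o{\left(2,x \right)} = 8 + 0 \cdot 2 = 8 + 0 = 8$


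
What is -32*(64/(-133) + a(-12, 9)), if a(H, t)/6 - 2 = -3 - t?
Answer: 257408/133 ≈ 1935.4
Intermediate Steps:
a(H, t) = -6 - 6*t (a(H, t) = 12 + 6*(-3 - t) = 12 + (-18 - 6*t) = -6 - 6*t)
-32*(64/(-133) + a(-12, 9)) = -32*(64/(-133) + (-6 - 6*9)) = -32*(64*(-1/133) + (-6 - 54)) = -32*(-64/133 - 60) = -32*(-8044/133) = 257408/133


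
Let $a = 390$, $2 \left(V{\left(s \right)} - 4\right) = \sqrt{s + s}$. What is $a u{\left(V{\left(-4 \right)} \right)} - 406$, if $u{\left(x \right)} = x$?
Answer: $1154 + 390 i \sqrt{2} \approx 1154.0 + 551.54 i$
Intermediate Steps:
$V{\left(s \right)} = 4 + \frac{\sqrt{2} \sqrt{s}}{2}$ ($V{\left(s \right)} = 4 + \frac{\sqrt{s + s}}{2} = 4 + \frac{\sqrt{2 s}}{2} = 4 + \frac{\sqrt{2} \sqrt{s}}{2}$)
$a u{\left(V{\left(-4 \right)} \right)} - 406 = 390 \left(4 + \frac{\sqrt{2} \sqrt{-4}}{2}\right) - 406 = 390 \left(4 + \frac{\sqrt{2} \cdot 2 i}{2}\right) - 406 = 390 \left(4 + i \sqrt{2}\right) - 406 = \left(1560 + 390 i \sqrt{2}\right) - 406 = 1154 + 390 i \sqrt{2}$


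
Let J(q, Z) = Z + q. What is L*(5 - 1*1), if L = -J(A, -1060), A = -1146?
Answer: 8824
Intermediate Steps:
L = 2206 (L = -(-1060 - 1146) = -1*(-2206) = 2206)
L*(5 - 1*1) = 2206*(5 - 1*1) = 2206*(5 - 1) = 2206*4 = 8824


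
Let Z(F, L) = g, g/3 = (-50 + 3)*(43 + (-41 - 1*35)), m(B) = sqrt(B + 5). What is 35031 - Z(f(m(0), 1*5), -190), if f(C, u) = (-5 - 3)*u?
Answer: 30378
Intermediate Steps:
m(B) = sqrt(5 + B)
f(C, u) = -8*u
g = 4653 (g = 3*((-50 + 3)*(43 + (-41 - 1*35))) = 3*(-47*(43 + (-41 - 35))) = 3*(-47*(43 - 76)) = 3*(-47*(-33)) = 3*1551 = 4653)
Z(F, L) = 4653
35031 - Z(f(m(0), 1*5), -190) = 35031 - 1*4653 = 35031 - 4653 = 30378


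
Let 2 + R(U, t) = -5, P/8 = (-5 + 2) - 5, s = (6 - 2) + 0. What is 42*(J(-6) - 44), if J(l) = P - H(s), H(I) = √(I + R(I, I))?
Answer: -4536 - 42*I*√3 ≈ -4536.0 - 72.746*I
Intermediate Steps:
s = 4 (s = 4 + 0 = 4)
P = -64 (P = 8*((-5 + 2) - 5) = 8*(-3 - 5) = 8*(-8) = -64)
R(U, t) = -7 (R(U, t) = -2 - 5 = -7)
H(I) = √(-7 + I) (H(I) = √(I - 7) = √(-7 + I))
J(l) = -64 - I*√3 (J(l) = -64 - √(-7 + 4) = -64 - √(-3) = -64 - I*√3)
42*(J(-6) - 44) = 42*((-64 - I*√3) - 44) = 42*(-108 - I*√3) = -4536 - 42*I*√3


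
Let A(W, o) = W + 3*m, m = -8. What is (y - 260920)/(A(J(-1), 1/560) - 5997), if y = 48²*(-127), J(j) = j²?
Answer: 138382/1505 ≈ 91.948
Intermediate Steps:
y = -292608 (y = 2304*(-127) = -292608)
A(W, o) = -24 + W (A(W, o) = W + 3*(-8) = W - 24 = -24 + W)
(y - 260920)/(A(J(-1), 1/560) - 5997) = (-292608 - 260920)/((-24 + (-1)²) - 5997) = -553528/((-24 + 1) - 5997) = -553528/(-23 - 5997) = -553528/(-6020) = -553528*(-1/6020) = 138382/1505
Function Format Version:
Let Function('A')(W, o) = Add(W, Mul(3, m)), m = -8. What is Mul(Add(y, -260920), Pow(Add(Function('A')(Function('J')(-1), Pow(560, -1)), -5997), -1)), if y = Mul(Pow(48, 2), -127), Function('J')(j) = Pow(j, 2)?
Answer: Rational(138382, 1505) ≈ 91.948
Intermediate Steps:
y = -292608 (y = Mul(2304, -127) = -292608)
Function('A')(W, o) = Add(-24, W) (Function('A')(W, o) = Add(W, Mul(3, -8)) = Add(W, -24) = Add(-24, W))
Mul(Add(y, -260920), Pow(Add(Function('A')(Function('J')(-1), Pow(560, -1)), -5997), -1)) = Mul(Add(-292608, -260920), Pow(Add(Add(-24, Pow(-1, 2)), -5997), -1)) = Mul(-553528, Pow(Add(Add(-24, 1), -5997), -1)) = Mul(-553528, Pow(Add(-23, -5997), -1)) = Mul(-553528, Pow(-6020, -1)) = Mul(-553528, Rational(-1, 6020)) = Rational(138382, 1505)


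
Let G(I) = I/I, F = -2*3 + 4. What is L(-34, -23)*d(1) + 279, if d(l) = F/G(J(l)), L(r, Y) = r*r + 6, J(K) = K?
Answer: -2045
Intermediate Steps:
F = -2 (F = -6 + 4 = -2)
L(r, Y) = 6 + r² (L(r, Y) = r² + 6 = 6 + r²)
G(I) = 1
d(l) = -2 (d(l) = -2/1 = -2*1 = -2)
L(-34, -23)*d(1) + 279 = (6 + (-34)²)*(-2) + 279 = (6 + 1156)*(-2) + 279 = 1162*(-2) + 279 = -2324 + 279 = -2045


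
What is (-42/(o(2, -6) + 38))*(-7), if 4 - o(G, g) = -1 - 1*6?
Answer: 6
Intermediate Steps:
o(G, g) = 11 (o(G, g) = 4 - (-1 - 1*6) = 4 - (-1 - 6) = 4 - 1*(-7) = 4 + 7 = 11)
(-42/(o(2, -6) + 38))*(-7) = (-42/(11 + 38))*(-7) = (-42/49)*(-7) = ((1/49)*(-42))*(-7) = -6/7*(-7) = 6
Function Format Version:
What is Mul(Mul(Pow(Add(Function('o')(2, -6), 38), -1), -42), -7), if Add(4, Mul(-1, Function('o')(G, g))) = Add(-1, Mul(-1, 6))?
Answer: 6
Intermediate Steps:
Function('o')(G, g) = 11 (Function('o')(G, g) = Add(4, Mul(-1, Add(-1, Mul(-1, 6)))) = Add(4, Mul(-1, Add(-1, -6))) = Add(4, Mul(-1, -7)) = Add(4, 7) = 11)
Mul(Mul(Pow(Add(Function('o')(2, -6), 38), -1), -42), -7) = Mul(Mul(Pow(Add(11, 38), -1), -42), -7) = Mul(Mul(Pow(49, -1), -42), -7) = Mul(Mul(Rational(1, 49), -42), -7) = Mul(Rational(-6, 7), -7) = 6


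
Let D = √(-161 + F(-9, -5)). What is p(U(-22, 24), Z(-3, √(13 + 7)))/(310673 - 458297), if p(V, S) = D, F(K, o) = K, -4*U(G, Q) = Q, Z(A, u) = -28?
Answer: -I*√170/147624 ≈ -8.8322e-5*I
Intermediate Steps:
U(G, Q) = -Q/4
D = I*√170 (D = √(-161 - 9) = √(-170) = I*√170 ≈ 13.038*I)
p(V, S) = I*√170
p(U(-22, 24), Z(-3, √(13 + 7)))/(310673 - 458297) = (I*√170)/(310673 - 458297) = (I*√170)/(-147624) = (I*√170)*(-1/147624) = -I*√170/147624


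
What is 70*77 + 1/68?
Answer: 366521/68 ≈ 5390.0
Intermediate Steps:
70*77 + 1/68 = 5390 + 1/68 = 366521/68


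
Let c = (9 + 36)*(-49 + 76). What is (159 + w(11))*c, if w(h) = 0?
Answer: 193185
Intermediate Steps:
c = 1215 (c = 45*27 = 1215)
(159 + w(11))*c = (159 + 0)*1215 = 159*1215 = 193185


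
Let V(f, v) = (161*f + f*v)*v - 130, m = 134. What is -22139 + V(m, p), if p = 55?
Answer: 1569651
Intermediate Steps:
V(f, v) = -130 + v*(161*f + f*v) (V(f, v) = v*(161*f + f*v) - 130 = -130 + v*(161*f + f*v))
-22139 + V(m, p) = -22139 + (-130 + 134*55² + 161*134*55) = -22139 + (-130 + 134*3025 + 1186570) = -22139 + (-130 + 405350 + 1186570) = -22139 + 1591790 = 1569651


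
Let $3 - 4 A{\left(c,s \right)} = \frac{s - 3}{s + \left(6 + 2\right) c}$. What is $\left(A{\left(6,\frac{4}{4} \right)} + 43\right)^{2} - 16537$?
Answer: $- \frac{561720463}{38416} \approx -14622.0$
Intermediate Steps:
$A{\left(c,s \right)} = \frac{3}{4} - \frac{-3 + s}{4 \left(s + 8 c\right)}$ ($A{\left(c,s \right)} = \frac{3}{4} - \frac{\left(s - 3\right) \frac{1}{s + \left(6 + 2\right) c}}{4} = \frac{3}{4} - \frac{\left(-3 + s\right) \frac{1}{s + 8 c}}{4} = \frac{3}{4} - \frac{\frac{1}{s + 8 c} \left(-3 + s\right)}{4} = \frac{3}{4} - \frac{-3 + s}{4 \left(s + 8 c\right)}$)
$\left(A{\left(6,\frac{4}{4} \right)} + 43\right)^{2} - 16537 = \left(\frac{3 + 2 \cdot \frac{4}{4} + 24 \cdot 6}{4 \left(\frac{4}{4} + 8 \cdot 6\right)} + 43\right)^{2} - 16537 = \left(\frac{3 + 2 \cdot 4 \cdot \frac{1}{4} + 144}{4 \left(4 \cdot \frac{1}{4} + 48\right)} + 43\right)^{2} - 16537 = \left(\frac{3 + 2 \cdot 1 + 144}{4 \left(1 + 48\right)} + 43\right)^{2} - 16537 = \left(\frac{3 + 2 + 144}{4 \cdot 49} + 43\right)^{2} - 16537 = \left(\frac{1}{4} \cdot \frac{1}{49} \cdot 149 + 43\right)^{2} - 16537 = \left(\frac{149}{196} + 43\right)^{2} - 16537 = \left(\frac{8577}{196}\right)^{2} - 16537 = \frac{73564929}{38416} - 16537 = - \frac{561720463}{38416}$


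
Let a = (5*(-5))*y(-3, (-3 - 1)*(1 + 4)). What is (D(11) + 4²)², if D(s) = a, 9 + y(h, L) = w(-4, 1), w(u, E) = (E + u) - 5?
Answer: 194481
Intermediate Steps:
w(u, E) = -5 + E + u
y(h, L) = -17 (y(h, L) = -9 + (-5 + 1 - 4) = -9 - 8 = -17)
a = 425 (a = (5*(-5))*(-17) = -25*(-17) = 425)
D(s) = 425
(D(11) + 4²)² = (425 + 4²)² = (425 + 16)² = 441² = 194481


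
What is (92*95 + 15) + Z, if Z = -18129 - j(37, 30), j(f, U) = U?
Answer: -9404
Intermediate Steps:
Z = -18159 (Z = -18129 - 1*30 = -18129 - 30 = -18159)
(92*95 + 15) + Z = (92*95 + 15) - 18159 = (8740 + 15) - 18159 = 8755 - 18159 = -9404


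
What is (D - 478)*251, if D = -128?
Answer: -152106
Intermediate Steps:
(D - 478)*251 = (-128 - 478)*251 = -606*251 = -152106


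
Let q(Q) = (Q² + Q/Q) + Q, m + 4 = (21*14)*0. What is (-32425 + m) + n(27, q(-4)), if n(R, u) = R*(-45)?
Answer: -33644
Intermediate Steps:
m = -4 (m = -4 + (21*14)*0 = -4 + 294*0 = -4 + 0 = -4)
q(Q) = 1 + Q + Q² (q(Q) = (Q² + 1) + Q = (1 + Q²) + Q = 1 + Q + Q²)
n(R, u) = -45*R
(-32425 + m) + n(27, q(-4)) = (-32425 - 4) - 45*27 = -32429 - 1215 = -33644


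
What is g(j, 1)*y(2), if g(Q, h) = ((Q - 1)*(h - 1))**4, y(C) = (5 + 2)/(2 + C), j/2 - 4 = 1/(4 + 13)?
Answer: 0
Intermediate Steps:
j = 138/17 (j = 8 + 2/(4 + 13) = 8 + 2/17 = 138/17 ≈ 8.1176)
y(C) = 7/(2 + C)
g(Q, h) = (-1 + Q)**4*(-1 + h)**4 (g(Q, h) = ((-1 + Q)*(-1 + h))**4 = (-1 + Q)**4*(-1 + h)**4)
g(j, 1)*y(2) = ((-1 + 138/17)**4*(-1 + 1)**4)*(7/(2 + 2)) = ((121/17)**4*0**4)*(7/4) = ((214358881/83521)*0)*(7*(1/4)) = 0*(7/4) = 0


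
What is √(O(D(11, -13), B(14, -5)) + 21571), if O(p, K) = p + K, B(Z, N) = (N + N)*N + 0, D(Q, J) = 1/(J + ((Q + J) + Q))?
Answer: √86483/2 ≈ 147.04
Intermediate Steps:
D(Q, J) = 1/(2*J + 2*Q) (D(Q, J) = 1/(J + ((J + Q) + Q)) = 1/(J + (J + 2*Q)) = 1/(2*J + 2*Q))
B(Z, N) = 2*N² (B(Z, N) = (2*N)*N + 0 = 2*N² + 0 = 2*N²)
O(p, K) = K + p
√(O(D(11, -13), B(14, -5)) + 21571) = √((2*(-5)² + 1/(2*(-13 + 11))) + 21571) = √((2*25 + (½)/(-2)) + 21571) = √((50 + (½)*(-½)) + 21571) = √((50 - ¼) + 21571) = √(199/4 + 21571) = √(86483/4) = √86483/2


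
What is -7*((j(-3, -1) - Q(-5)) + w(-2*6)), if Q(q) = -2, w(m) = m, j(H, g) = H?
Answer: 91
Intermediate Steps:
-7*((j(-3, -1) - Q(-5)) + w(-2*6)) = -7*((-3 - 1*(-2)) - 2*6) = -7*((-3 + 2) - 12) = -7*(-1 - 12) = -7*(-13) = 91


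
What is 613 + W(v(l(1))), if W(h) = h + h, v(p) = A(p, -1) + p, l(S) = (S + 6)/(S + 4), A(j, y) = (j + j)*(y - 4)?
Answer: 2939/5 ≈ 587.80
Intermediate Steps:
A(j, y) = 2*j*(-4 + y) (A(j, y) = (2*j)*(-4 + y) = 2*j*(-4 + y))
l(S) = (6 + S)/(4 + S)
v(p) = -9*p (v(p) = 2*p*(-4 - 1) + p = 2*p*(-5) + p = -10*p + p = -9*p)
W(h) = 2*h
613 + W(v(l(1))) = 613 + 2*(-9*(6 + 1)/(4 + 1)) = 613 + 2*(-9*7/5) = 613 + 2*(-63/5) = 613 - 126/5 = 2939/5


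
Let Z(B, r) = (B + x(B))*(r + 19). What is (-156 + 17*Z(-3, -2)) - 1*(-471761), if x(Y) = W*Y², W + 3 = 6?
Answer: 478541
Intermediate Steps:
W = 3 (W = -3 + 6 = 3)
x(Y) = 3*Y²
Z(B, r) = (19 + r)*(B + 3*B²) (Z(B, r) = (B + 3*B²)*(r + 19) = (B + 3*B²)*(19 + r) = (19 + r)*(B + 3*B²))
(-156 + 17*Z(-3, -2)) - 1*(-471761) = (-156 + 17*(-3*(19 - 2 + 57*(-3) + 3*(-3)*(-2)))) - 1*(-471761) = (-156 + 17*(-3*(19 - 2 - 171 + 18))) + 471761 = (-156 + 17*(-3*(-136))) + 471761 = (-156 + 17*408) + 471761 = (-156 + 6936) + 471761 = 6780 + 471761 = 478541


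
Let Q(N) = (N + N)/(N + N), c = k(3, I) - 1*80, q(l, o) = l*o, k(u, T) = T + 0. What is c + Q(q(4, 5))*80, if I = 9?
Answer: 9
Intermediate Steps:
k(u, T) = T
c = -71 (c = 9 - 1*80 = 9 - 80 = -71)
Q(N) = 1 (Q(N) = (2*N)/((2*N)) = (2*N)*(1/(2*N)) = 1)
c + Q(q(4, 5))*80 = -71 + 1*80 = -71 + 80 = 9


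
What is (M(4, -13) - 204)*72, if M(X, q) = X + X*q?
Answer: -18144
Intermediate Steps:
(M(4, -13) - 204)*72 = (4*(1 - 13) - 204)*72 = (4*(-12) - 204)*72 = (-48 - 204)*72 = -252*72 = -18144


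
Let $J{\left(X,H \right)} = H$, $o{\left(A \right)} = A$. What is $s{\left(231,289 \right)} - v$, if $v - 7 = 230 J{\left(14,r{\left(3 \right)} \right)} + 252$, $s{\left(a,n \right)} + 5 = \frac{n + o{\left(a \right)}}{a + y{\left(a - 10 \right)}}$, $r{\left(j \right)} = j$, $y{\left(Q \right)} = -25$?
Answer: $- \frac{98002}{103} \approx -951.48$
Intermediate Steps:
$s{\left(a,n \right)} = -5 + \frac{a + n}{-25 + a}$ ($s{\left(a,n \right)} = -5 + \frac{n + a}{a - 25} = -5 + \frac{a + n}{-25 + a}$)
$v = 949$ ($v = 7 + \left(230 \cdot 3 + 252\right) = 7 + \left(690 + 252\right) = 7 + 942 = 949$)
$s{\left(231,289 \right)} - v = \frac{125 + 289 - 924}{-25 + 231} - 949 = \frac{125 + 289 - 924}{206} - 949 = \frac{1}{206} \left(-510\right) - 949 = - \frac{255}{103} - 949 = - \frac{98002}{103}$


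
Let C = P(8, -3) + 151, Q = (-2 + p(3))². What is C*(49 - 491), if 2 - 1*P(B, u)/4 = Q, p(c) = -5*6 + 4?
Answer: 1315834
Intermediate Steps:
p(c) = -26 (p(c) = -30 + 4 = -26)
Q = 784 (Q = (-2 - 26)² = (-28)² = 784)
P(B, u) = -3128 (P(B, u) = 8 - 4*784 = 8 - 3136 = -3128)
C = -2977 (C = -3128 + 151 = -2977)
C*(49 - 491) = -2977*(49 - 491) = -2977*(-442) = 1315834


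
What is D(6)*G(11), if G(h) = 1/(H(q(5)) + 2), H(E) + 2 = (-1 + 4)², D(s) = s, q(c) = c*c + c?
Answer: ⅔ ≈ 0.66667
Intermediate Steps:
q(c) = c + c² (q(c) = c² + c = c + c²)
H(E) = 7 (H(E) = -2 + (-1 + 4)² = -2 + 3² = -2 + 9 = 7)
G(h) = ⅑ (G(h) = 1/(7 + 2) = 1/9 = ⅑)
D(6)*G(11) = 6*(⅑) = ⅔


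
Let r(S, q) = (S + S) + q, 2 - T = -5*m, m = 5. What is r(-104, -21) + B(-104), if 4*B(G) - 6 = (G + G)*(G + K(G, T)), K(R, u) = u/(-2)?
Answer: 11765/2 ≈ 5882.5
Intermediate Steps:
T = 27 (T = 2 - (-5)*5 = 2 - 1*(-25) = 2 + 25 = 27)
K(R, u) = -u/2 (K(R, u) = u*(-½) = -u/2)
r(S, q) = q + 2*S (r(S, q) = 2*S + q = q + 2*S)
B(G) = 3/2 + G*(-27/2 + G)/2 (B(G) = 3/2 + ((G + G)*(G - ½*27))/4 = 3/2 + ((2*G)*(G - 27/2))/4 = 3/2 + ((2*G)*(-27/2 + G))/4 = 3/2 + (2*G*(-27/2 + G))/4 = 3/2 + G*(-27/2 + G)/2)
r(-104, -21) + B(-104) = (-21 + 2*(-104)) + (3/2 + (½)*(-104)² - 27/4*(-104)) = (-21 - 208) + (3/2 + (½)*10816 + 702) = -229 + (3/2 + 5408 + 702) = -229 + 12223/2 = 11765/2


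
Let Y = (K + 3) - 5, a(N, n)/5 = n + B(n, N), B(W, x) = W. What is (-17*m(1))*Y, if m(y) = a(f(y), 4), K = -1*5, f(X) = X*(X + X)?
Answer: 4760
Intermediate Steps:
f(X) = 2*X² (f(X) = X*(2*X) = 2*X²)
a(N, n) = 10*n (a(N, n) = 5*(n + n) = 5*(2*n) = 10*n)
K = -5
m(y) = 40 (m(y) = 10*4 = 40)
Y = -7 (Y = (-5 + 3) - 5 = -2 - 5 = -7)
(-17*m(1))*Y = -17*40*(-7) = -680*(-7) = 4760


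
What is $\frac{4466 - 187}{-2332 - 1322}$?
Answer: $- \frac{4279}{3654} \approx -1.171$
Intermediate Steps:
$\frac{4466 - 187}{-2332 - 1322} = \frac{4279}{-3654} = 4279 \left(- \frac{1}{3654}\right) = - \frac{4279}{3654}$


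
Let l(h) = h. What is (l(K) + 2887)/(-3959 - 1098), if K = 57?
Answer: -2944/5057 ≈ -0.58216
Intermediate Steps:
(l(K) + 2887)/(-3959 - 1098) = (57 + 2887)/(-3959 - 1098) = 2944/(-5057) = 2944*(-1/5057) = -2944/5057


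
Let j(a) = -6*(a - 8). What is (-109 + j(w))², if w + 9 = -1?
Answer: 1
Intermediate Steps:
w = -10 (w = -9 - 1 = -10)
j(a) = 48 - 6*a (j(a) = -6*(-8 + a) = 48 - 6*a)
(-109 + j(w))² = (-109 + (48 - 6*(-10)))² = (-109 + (48 + 60))² = (-109 + 108)² = (-1)² = 1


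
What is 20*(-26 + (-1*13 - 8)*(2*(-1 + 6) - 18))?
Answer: 2840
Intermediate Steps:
20*(-26 + (-1*13 - 8)*(2*(-1 + 6) - 18)) = 20*(-26 + (-13 - 8)*(2*5 - 18)) = 20*(-26 - 21*(10 - 18)) = 20*(-26 - 21*(-8)) = 20*(-26 + 168) = 20*142 = 2840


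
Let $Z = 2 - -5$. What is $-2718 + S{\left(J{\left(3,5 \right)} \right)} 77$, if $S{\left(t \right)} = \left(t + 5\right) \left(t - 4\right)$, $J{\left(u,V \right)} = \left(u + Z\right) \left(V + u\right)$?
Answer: $494702$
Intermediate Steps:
$Z = 7$ ($Z = 2 + 5 = 7$)
$J{\left(u,V \right)} = \left(7 + u\right) \left(V + u\right)$ ($J{\left(u,V \right)} = \left(u + 7\right) \left(V + u\right) = \left(7 + u\right) \left(V + u\right)$)
$S{\left(t \right)} = \left(-4 + t\right) \left(5 + t\right)$ ($S{\left(t \right)} = \left(5 + t\right) \left(-4 + t\right) = \left(-4 + t\right) \left(5 + t\right)$)
$-2718 + S{\left(J{\left(3,5 \right)} \right)} 77 = -2718 + \left(-20 + \left(3^{2} + 7 \cdot 5 + 7 \cdot 3 + 5 \cdot 3\right) + \left(3^{2} + 7 \cdot 5 + 7 \cdot 3 + 5 \cdot 3\right)^{2}\right) 77 = -2718 + \left(-20 + \left(9 + 35 + 21 + 15\right) + \left(9 + 35 + 21 + 15\right)^{2}\right) 77 = -2718 + \left(-20 + 80 + 80^{2}\right) 77 = -2718 + \left(-20 + 80 + 6400\right) 77 = -2718 + 6460 \cdot 77 = -2718 + 497420 = 494702$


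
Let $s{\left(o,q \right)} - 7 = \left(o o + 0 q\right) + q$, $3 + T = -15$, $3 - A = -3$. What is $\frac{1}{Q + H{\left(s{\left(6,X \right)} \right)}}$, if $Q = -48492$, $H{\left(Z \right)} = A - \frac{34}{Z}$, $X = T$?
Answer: $- \frac{25}{1212184} \approx -2.0624 \cdot 10^{-5}$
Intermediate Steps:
$A = 6$ ($A = 3 - -3 = 3 + 3 = 6$)
$T = -18$ ($T = -3 - 15 = -18$)
$X = -18$
$s{\left(o,q \right)} = 7 + q + o^{2}$ ($s{\left(o,q \right)} = 7 + \left(\left(o o + 0 q\right) + q\right) = 7 + \left(\left(o^{2} + 0\right) + q\right) = 7 + \left(o^{2} + q\right) = 7 + \left(q + o^{2}\right) = 7 + q + o^{2}$)
$H{\left(Z \right)} = 6 - \frac{34}{Z}$
$\frac{1}{Q + H{\left(s{\left(6,X \right)} \right)}} = \frac{1}{-48492 + \left(6 - \frac{34}{7 - 18 + 6^{2}}\right)} = \frac{1}{-48492 + \left(6 - \frac{34}{7 - 18 + 36}\right)} = \frac{1}{-48492 + \left(6 - \frac{34}{25}\right)} = \frac{1}{-48492 + \frac{116}{25}} = \frac{1}{- \frac{1212184}{25}} = - \frac{25}{1212184}$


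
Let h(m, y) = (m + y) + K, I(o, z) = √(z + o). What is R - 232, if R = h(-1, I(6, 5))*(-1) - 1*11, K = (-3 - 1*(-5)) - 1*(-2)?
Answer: -246 - √11 ≈ -249.32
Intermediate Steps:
K = 4 (K = (-3 + 5) + 2 = 2 + 2 = 4)
I(o, z) = √(o + z)
h(m, y) = 4 + m + y (h(m, y) = (m + y) + 4 = 4 + m + y)
R = -14 - √11 (R = (4 - 1 + √(6 + 5))*(-1) - 1*11 = (4 - 1 + √11)*(-1) - 11 = (3 + √11)*(-1) - 11 = (-3 - √11) - 11 = -14 - √11 ≈ -17.317)
R - 232 = (-14 - √11) - 232 = -246 - √11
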